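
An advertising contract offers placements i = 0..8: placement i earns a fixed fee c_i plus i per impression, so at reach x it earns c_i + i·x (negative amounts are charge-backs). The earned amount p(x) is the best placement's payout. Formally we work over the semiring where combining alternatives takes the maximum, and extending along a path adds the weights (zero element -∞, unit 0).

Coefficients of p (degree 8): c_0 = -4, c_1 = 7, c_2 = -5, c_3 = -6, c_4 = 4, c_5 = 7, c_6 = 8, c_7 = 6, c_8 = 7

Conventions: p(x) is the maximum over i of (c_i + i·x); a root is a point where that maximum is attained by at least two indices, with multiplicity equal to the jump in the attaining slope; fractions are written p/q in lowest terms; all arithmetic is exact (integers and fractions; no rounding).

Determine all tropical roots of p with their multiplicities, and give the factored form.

hull edge (i=0, c=-4) to (i=1, c=7): slope 11, span 1
hull edge (i=1, c=7) to (i=6, c=8): slope 1/5, span 5
hull edge (i=6, c=8) to (i=8, c=7): slope -1/2, span 2
Factored form: p(x) = 7 ⊗ (x ⊕ (-11)) ⊗ (x ⊕ (-1/5)) ⊗ (x ⊕ (-1/5)) ⊗ (x ⊕ (-1/5)) ⊗ (x ⊕ (-1/5)) ⊗ (x ⊕ (-1/5)) ⊗ (x ⊕ 1/2) ⊗ (x ⊕ 1/2)
Answer: roots = -11 (mult 1), -1/5 (mult 5), 1/2 (mult 2)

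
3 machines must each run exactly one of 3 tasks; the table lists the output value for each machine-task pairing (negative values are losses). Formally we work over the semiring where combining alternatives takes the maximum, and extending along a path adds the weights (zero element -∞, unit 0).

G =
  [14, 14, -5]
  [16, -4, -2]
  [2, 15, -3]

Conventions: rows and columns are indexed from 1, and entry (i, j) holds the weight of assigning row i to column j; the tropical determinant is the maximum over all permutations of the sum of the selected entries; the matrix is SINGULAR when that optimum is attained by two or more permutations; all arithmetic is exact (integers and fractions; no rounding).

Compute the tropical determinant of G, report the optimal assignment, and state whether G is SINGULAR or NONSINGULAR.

σ = (1, 2, 3): 14 + (-4) + (-3) = 7
σ = (1, 3, 2): 14 + (-2) + 15 = 27
σ = (2, 1, 3): 14 + 16 + (-3) = 27
σ = (2, 3, 1): 14 + (-2) + 2 = 14
σ = (3, 1, 2): (-5) + 16 + 15 = 26
σ = (3, 2, 1): (-5) + (-4) + 2 = -7
Optimal value attained by: σ = (1, 3, 2).
Answer: det⊕(G) = 27; verdict: SINGULAR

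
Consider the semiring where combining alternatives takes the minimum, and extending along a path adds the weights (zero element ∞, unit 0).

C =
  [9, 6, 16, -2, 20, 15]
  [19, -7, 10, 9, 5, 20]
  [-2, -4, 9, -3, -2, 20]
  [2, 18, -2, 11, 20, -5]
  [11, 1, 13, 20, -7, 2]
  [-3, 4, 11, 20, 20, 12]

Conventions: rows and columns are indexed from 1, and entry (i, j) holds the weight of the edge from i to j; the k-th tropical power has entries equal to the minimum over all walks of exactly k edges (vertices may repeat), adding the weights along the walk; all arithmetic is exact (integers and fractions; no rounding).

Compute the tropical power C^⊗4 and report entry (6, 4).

C^⊗2:
  [0, -1, -4, 7, 11, -7]
  [8, -14, 3, 2, -2, 4]
  [-1, -11, -5, -4, -9, -8]
  [-8, -6, 6, -5, -4, 6]
  [-1, -6, 6, 9, -14, -5]
  [6, -3, 13, -5, 9, 12]
C^⊗3:
  [-10, -8, 4, -7, -6, 2]
  [1, -21, -4, -5, -9, -3]
  [-11, -18, -6, -8, -16, -9]
  [-3, -13, -7, -10, -11, -10]
  [-8, -13, -1, -3, -21, -12]
  [-3, -10, -7, 4, 2, -10]
C^⊗4:
  [-5, -15, -9, -12, -13, -12]
  [-6, -28, -11, -12, -16, -10]
  [-12, -25, -10, -13, -23, -14]
  [-13, -20, -12, -10, -18, -15]
  [-15, -20, -8, -10, -28, -19]
  [-13, -17, 0, -10, -9, -1]
Key observation: the optimum is the walk 6->1->4->3->4, with weight (-3) + (-2) + (-2) + (-3) = -10.
Optimal value attained by: walk 6->1->4->3->4.
Answer: (C^⊗4)[6][4] = -10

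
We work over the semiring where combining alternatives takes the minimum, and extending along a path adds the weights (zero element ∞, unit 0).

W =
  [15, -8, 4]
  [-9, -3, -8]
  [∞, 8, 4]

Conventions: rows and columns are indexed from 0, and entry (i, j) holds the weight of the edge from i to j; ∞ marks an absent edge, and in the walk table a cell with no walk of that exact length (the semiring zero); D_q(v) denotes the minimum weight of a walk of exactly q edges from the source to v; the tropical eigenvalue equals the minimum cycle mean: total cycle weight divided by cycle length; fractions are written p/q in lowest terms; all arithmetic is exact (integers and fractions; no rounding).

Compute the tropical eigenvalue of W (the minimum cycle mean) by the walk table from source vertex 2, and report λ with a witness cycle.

q=0: [∞, ∞, 0]
q=1: [∞, 8, 4]
q=2: [-1, 5, 0]
q=3: [-4, -9, -3]
Optimal cycle mean attained by: cycle 0->1->0, total (-8) + (-9), length 2.
Answer: λ = -17/2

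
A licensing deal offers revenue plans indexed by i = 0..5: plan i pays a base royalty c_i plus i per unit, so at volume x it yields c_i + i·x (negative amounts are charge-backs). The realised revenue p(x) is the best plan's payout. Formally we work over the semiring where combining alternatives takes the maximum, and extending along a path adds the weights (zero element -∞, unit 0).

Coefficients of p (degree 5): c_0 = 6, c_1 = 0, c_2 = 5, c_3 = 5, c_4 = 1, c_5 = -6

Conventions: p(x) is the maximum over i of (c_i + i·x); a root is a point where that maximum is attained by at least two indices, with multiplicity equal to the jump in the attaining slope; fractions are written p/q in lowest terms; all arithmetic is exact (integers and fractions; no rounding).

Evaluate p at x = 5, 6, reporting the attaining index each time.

p(5) = max(6+0·5=6, 0+1·5=5, 5+2·5=15, 5+3·5=20, 1+4·5=21, -6+5·5=19) = 21 (attained by i=4)
p(6) = max(6+0·6=6, 0+1·6=6, 5+2·6=17, 5+3·6=23, 1+4·6=25, -6+5·6=24) = 25 (attained by i=4)
Answer: p(5) = 21; p(6) = 25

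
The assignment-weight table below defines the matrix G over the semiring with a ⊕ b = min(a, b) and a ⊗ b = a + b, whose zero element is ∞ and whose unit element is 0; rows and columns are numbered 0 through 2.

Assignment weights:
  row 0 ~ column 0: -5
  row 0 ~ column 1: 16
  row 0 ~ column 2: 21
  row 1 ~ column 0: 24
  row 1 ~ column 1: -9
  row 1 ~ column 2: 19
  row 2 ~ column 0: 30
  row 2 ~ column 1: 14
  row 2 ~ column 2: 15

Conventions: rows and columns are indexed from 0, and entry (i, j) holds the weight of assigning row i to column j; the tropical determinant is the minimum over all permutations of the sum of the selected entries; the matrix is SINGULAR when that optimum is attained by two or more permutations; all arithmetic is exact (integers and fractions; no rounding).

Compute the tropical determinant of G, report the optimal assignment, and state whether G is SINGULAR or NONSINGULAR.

σ = (0, 1, 2): (-5) + (-9) + 15 = 1
σ = (0, 2, 1): (-5) + 19 + 14 = 28
σ = (1, 0, 2): 16 + 24 + 15 = 55
σ = (1, 2, 0): 16 + 19 + 30 = 65
σ = (2, 0, 1): 21 + 24 + 14 = 59
σ = (2, 1, 0): 21 + (-9) + 30 = 42
Optimal value attained by: σ = (0, 1, 2).
Answer: det⊕(G) = 1; verdict: NONSINGULAR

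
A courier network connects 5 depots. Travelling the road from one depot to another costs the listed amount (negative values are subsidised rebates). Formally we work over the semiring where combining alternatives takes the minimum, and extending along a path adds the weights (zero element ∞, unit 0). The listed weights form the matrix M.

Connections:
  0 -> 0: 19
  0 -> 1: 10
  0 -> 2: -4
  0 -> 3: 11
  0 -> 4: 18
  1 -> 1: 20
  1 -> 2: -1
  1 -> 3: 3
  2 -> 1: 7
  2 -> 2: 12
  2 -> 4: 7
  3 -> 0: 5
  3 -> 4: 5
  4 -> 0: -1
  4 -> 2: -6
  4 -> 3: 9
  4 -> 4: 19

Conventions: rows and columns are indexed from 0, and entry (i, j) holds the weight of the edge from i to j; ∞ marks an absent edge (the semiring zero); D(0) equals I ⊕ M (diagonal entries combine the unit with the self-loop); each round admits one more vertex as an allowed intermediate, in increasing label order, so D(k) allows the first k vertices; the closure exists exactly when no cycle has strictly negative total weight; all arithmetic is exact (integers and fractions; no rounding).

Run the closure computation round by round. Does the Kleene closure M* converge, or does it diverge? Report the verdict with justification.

D(0):
  [0, 10, -4, 11, 18]
  [∞, 0, -1, 3, ∞]
  [∞, 7, 0, ∞, 7]
  [5, ∞, ∞, 0, 5]
  [-1, ∞, -6, 9, 0]
D(1):
  [0, 10, -4, 11, 18]
  [∞, 0, -1, 3, ∞]
  [∞, 7, 0, ∞, 7]
  [5, 15, 1, 0, 5]
  [-1, 9, -6, 9, 0]
D(2):
  [0, 10, -4, 11, 18]
  [∞, 0, -1, 3, ∞]
  [∞, 7, 0, 10, 7]
  [5, 15, 1, 0, 5]
  [-1, 9, -6, 9, 0]
D(3):
  [0, 3, -4, 6, 3]
  [∞, 0, -1, 3, 6]
  [∞, 7, 0, 10, 7]
  [5, 8, 1, 0, 5]
  [-1, 1, -6, 4, 0]
D(4):
  [0, 3, -4, 6, 3]
  [8, 0, -1, 3, 6]
  [15, 7, 0, 10, 7]
  [5, 8, 1, 0, 5]
  [-1, 1, -6, 4, 0]
D(5):
  [0, 3, -4, 6, 3]
  [5, 0, -1, 3, 6]
  [6, 7, 0, 10, 7]
  [4, 6, -1, 0, 5]
  [-1, 1, -6, 4, 0]
Key observation: every diagonal entry stays at the unit through all rounds, so no improving cycle exists.
Answer: CONVERGES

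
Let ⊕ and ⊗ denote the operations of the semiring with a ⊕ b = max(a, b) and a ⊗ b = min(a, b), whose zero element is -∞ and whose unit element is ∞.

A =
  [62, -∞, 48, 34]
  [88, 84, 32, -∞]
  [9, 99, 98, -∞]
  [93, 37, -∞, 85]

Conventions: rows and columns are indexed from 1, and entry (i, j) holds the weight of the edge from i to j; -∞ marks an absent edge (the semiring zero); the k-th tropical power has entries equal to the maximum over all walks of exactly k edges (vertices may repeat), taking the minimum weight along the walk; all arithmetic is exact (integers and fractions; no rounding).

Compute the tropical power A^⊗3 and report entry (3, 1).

A^⊗2:
  [62, 48, 48, 34]
  [84, 84, 48, 34]
  [88, 98, 98, 9]
  [85, 37, 48, 85]
A^⊗3:
  [62, 48, 48, 34]
  [84, 84, 48, 34]
  [88, 98, 98, 34]
  [85, 48, 48, 85]
Key observation: the optimum is the walk 3->3->2->1, with weight 98 min 99 min 88 = 88.
Optimal value attained by: walk 3->3->2->1.
Answer: (A^⊗3)[3][1] = 88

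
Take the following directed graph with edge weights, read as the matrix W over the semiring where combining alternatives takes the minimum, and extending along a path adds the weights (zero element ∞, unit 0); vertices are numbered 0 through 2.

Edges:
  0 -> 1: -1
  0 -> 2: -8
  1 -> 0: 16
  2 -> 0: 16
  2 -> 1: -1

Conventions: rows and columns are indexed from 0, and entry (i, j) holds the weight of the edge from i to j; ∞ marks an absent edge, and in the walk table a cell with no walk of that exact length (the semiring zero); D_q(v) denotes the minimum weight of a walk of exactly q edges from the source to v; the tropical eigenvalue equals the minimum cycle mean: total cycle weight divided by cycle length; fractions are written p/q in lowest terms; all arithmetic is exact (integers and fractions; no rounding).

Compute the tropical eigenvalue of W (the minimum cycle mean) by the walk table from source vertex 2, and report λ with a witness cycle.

q=0: [∞, ∞, 0]
q=1: [16, -1, ∞]
q=2: [15, 15, 8]
q=3: [24, 7, 7]
Optimal cycle mean attained by: cycle 0->2->1->0, total (-8) + (-1) + 16, length 3.
Answer: λ = 7/3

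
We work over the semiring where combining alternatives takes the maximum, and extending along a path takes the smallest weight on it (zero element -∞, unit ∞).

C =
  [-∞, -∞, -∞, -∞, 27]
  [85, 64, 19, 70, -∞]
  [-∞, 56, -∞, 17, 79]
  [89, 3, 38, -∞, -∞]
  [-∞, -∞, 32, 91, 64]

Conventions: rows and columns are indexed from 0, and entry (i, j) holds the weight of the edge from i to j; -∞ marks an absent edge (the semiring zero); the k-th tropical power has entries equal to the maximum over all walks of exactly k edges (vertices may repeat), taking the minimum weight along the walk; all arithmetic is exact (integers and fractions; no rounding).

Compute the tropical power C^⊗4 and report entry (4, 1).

C^⊗2:
  [-∞, -∞, 27, 27, 27]
  [70, 64, 38, 64, 27]
  [56, 56, 32, 79, 64]
  [3, 38, 3, 17, 38]
  [89, 32, 38, 64, 64]
C^⊗3:
  [27, 27, 27, 27, 27]
  [64, 64, 38, 64, 38]
  [79, 56, 38, 64, 64]
  [38, 38, 32, 38, 38]
  [64, 38, 38, 64, 64]
C^⊗4:
  [27, 27, 27, 27, 27]
  [64, 64, 38, 64, 38]
  [64, 56, 38, 64, 64]
  [38, 38, 38, 38, 38]
  [64, 38, 38, 64, 64]
Key observation: the optimum is the walk 4->3->2->1->1, with weight 91 min 38 min 56 min 64 = 38.
Optimal value attained by: walk 4->3->2->1->1.
Answer: (C^⊗4)[4][1] = 38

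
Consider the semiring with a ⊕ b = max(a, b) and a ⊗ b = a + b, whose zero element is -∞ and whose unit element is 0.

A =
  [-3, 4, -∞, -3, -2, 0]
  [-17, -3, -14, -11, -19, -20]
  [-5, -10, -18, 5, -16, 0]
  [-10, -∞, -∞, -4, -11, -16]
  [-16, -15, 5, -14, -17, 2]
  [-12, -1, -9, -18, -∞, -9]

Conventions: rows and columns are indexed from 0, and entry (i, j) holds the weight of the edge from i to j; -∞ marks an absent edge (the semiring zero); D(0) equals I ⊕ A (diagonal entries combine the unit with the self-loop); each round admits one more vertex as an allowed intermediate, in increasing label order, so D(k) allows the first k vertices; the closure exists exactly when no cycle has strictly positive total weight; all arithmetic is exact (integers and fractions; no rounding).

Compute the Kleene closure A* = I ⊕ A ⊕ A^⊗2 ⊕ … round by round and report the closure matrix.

D(0):
  [0, 4, -∞, -3, -2, 0]
  [-17, 0, -14, -11, -19, -20]
  [-5, -10, 0, 5, -16, 0]
  [-10, -∞, -∞, 0, -11, -16]
  [-16, -15, 5, -14, 0, 2]
  [-12, -1, -9, -18, -∞, 0]
D(1):
  [0, 4, -∞, -3, -2, 0]
  [-17, 0, -14, -11, -19, -17]
  [-5, -1, 0, 5, -7, 0]
  [-10, -6, -∞, 0, -11, -10]
  [-16, -12, 5, -14, 0, 2]
  [-12, -1, -9, -15, -14, 0]
D(2):
  [0, 4, -10, -3, -2, 0]
  [-17, 0, -14, -11, -19, -17]
  [-5, -1, 0, 5, -7, 0]
  [-10, -6, -20, 0, -11, -10]
  [-16, -12, 5, -14, 0, 2]
  [-12, -1, -9, -12, -14, 0]
D(3):
  [0, 4, -10, -3, -2, 0]
  [-17, 0, -14, -9, -19, -14]
  [-5, -1, 0, 5, -7, 0]
  [-10, -6, -20, 0, -11, -10]
  [0, 4, 5, 10, 0, 5]
  [-12, -1, -9, -4, -14, 0]
D(4):
  [0, 4, -10, -3, -2, 0]
  [-17, 0, -14, -9, -19, -14]
  [-5, -1, 0, 5, -6, 0]
  [-10, -6, -20, 0, -11, -10]
  [0, 4, 5, 10, 0, 5]
  [-12, -1, -9, -4, -14, 0]
D(5):
  [0, 4, 3, 8, -2, 3]
  [-17, 0, -14, -9, -19, -14]
  [-5, -1, 0, 5, -6, 0]
  [-10, -6, -6, 0, -11, -6]
  [0, 4, 5, 10, 0, 5]
  [-12, -1, -9, -4, -14, 0]
D(6):
  [0, 4, 3, 8, -2, 3]
  [-17, 0, -14, -9, -19, -14]
  [-5, -1, 0, 5, -6, 0]
  [-10, -6, -6, 0, -11, -6]
  [0, 4, 5, 10, 0, 5]
  [-12, -1, -9, -4, -14, 0]
Answer: A* = [[0, 4, 3, 8, -2, 3], [-17, 0, -14, -9, -19, -14], [-5, -1, 0, 5, -6, 0], [-10, -6, -6, 0, -11, -6], [0, 4, 5, 10, 0, 5], [-12, -1, -9, -4, -14, 0]]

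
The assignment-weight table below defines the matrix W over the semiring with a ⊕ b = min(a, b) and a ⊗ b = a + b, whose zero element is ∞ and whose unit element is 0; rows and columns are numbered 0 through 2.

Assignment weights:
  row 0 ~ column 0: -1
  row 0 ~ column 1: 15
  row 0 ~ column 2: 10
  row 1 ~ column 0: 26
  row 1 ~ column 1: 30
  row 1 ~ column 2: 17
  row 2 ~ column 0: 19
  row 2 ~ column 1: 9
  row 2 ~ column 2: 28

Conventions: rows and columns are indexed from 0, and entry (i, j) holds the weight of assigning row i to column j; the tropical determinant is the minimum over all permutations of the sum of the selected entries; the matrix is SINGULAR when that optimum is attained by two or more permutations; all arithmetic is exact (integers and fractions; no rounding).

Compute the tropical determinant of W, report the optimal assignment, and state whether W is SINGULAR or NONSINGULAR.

σ = (0, 1, 2): (-1) + 30 + 28 = 57
σ = (0, 2, 1): (-1) + 17 + 9 = 25
σ = (1, 0, 2): 15 + 26 + 28 = 69
σ = (1, 2, 0): 15 + 17 + 19 = 51
σ = (2, 0, 1): 10 + 26 + 9 = 45
σ = (2, 1, 0): 10 + 30 + 19 = 59
Optimal value attained by: σ = (0, 2, 1).
Answer: det⊕(W) = 25; verdict: NONSINGULAR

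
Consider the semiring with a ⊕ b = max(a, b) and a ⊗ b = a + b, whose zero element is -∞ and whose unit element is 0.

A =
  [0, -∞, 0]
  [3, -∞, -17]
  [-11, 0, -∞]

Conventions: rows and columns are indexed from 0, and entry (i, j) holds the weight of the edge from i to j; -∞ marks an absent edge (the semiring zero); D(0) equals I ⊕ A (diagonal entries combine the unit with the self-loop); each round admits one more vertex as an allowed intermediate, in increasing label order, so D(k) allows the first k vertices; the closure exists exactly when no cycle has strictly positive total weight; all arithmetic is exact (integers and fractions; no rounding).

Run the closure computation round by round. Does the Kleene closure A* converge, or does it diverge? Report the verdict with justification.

D(0):
  [0, -∞, 0]
  [3, 0, -17]
  [-11, 0, 0]
D(1):
  [0, -∞, 0]
  [3, 0, 3]
  [-11, 0, 0]
Detection: at round 2, diagonal entry (2, 2) turns strictly positive.
Key observation: the cycle 2->1->0->2 has total weight 0 + 3 + 0, which is strictly positive.
Answer: DIVERGES — positive cycle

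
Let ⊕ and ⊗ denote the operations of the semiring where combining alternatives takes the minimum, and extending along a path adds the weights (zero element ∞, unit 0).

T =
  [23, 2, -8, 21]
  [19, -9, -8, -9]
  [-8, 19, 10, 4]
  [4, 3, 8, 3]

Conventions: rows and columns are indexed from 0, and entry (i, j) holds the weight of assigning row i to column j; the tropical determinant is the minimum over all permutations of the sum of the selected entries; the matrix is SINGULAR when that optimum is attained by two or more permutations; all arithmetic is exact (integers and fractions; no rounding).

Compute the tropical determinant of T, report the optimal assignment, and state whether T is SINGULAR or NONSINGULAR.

σ = (0, 1, 2, 3): 23 + (-9) + 10 + 3 = 27
σ = (0, 1, 3, 2): 23 + (-9) + 4 + 8 = 26
σ = (0, 2, 1, 3): 23 + (-8) + 19 + 3 = 37
σ = (0, 2, 3, 1): 23 + (-8) + 4 + 3 = 22
σ = (0, 3, 1, 2): 23 + (-9) + 19 + 8 = 41
σ = (0, 3, 2, 1): 23 + (-9) + 10 + 3 = 27
σ = (1, 0, 2, 3): 2 + 19 + 10 + 3 = 34
σ = (1, 0, 3, 2): 2 + 19 + 4 + 8 = 33
σ = (1, 2, 0, 3): 2 + (-8) + (-8) + 3 = -11
σ = (1, 2, 3, 0): 2 + (-8) + 4 + 4 = 2
σ = (1, 3, 0, 2): 2 + (-9) + (-8) + 8 = -7
σ = (1, 3, 2, 0): 2 + (-9) + 10 + 4 = 7
σ = (2, 0, 1, 3): (-8) + 19 + 19 + 3 = 33
σ = (2, 0, 3, 1): (-8) + 19 + 4 + 3 = 18
σ = (2, 1, 0, 3): (-8) + (-9) + (-8) + 3 = -22
σ = (2, 1, 3, 0): (-8) + (-9) + 4 + 4 = -9
σ = (2, 3, 0, 1): (-8) + (-9) + (-8) + 3 = -22
σ = (2, 3, 1, 0): (-8) + (-9) + 19 + 4 = 6
σ = (3, 0, 1, 2): 21 + 19 + 19 + 8 = 67
σ = (3, 0, 2, 1): 21 + 19 + 10 + 3 = 53
σ = (3, 1, 0, 2): 21 + (-9) + (-8) + 8 = 12
σ = (3, 1, 2, 0): 21 + (-9) + 10 + 4 = 26
σ = (3, 2, 0, 1): 21 + (-8) + (-8) + 3 = 8
σ = (3, 2, 1, 0): 21 + (-8) + 19 + 4 = 36
Optimal value attained by: σ = (2, 1, 0, 3).
Answer: det⊕(T) = -22; verdict: SINGULAR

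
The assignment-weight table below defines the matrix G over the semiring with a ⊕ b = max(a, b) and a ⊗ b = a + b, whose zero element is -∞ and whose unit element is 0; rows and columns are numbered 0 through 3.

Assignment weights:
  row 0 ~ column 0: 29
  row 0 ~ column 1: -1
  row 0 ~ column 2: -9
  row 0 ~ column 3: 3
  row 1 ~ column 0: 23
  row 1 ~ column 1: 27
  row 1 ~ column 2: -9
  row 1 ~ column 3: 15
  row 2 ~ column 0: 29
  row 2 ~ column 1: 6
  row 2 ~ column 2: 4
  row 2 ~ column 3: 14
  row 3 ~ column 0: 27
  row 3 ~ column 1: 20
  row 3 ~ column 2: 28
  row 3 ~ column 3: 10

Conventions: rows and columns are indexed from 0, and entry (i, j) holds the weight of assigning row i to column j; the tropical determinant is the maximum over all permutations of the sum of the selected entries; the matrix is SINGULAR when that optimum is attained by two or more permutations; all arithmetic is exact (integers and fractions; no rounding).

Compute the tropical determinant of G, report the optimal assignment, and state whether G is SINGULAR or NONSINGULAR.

σ = (0, 1, 2, 3): 29 + 27 + 4 + 10 = 70
σ = (0, 1, 3, 2): 29 + 27 + 14 + 28 = 98
σ = (0, 2, 1, 3): 29 + (-9) + 6 + 10 = 36
σ = (0, 2, 3, 1): 29 + (-9) + 14 + 20 = 54
σ = (0, 3, 1, 2): 29 + 15 + 6 + 28 = 78
σ = (0, 3, 2, 1): 29 + 15 + 4 + 20 = 68
σ = (1, 0, 2, 3): (-1) + 23 + 4 + 10 = 36
σ = (1, 0, 3, 2): (-1) + 23 + 14 + 28 = 64
σ = (1, 2, 0, 3): (-1) + (-9) + 29 + 10 = 29
σ = (1, 2, 3, 0): (-1) + (-9) + 14 + 27 = 31
σ = (1, 3, 0, 2): (-1) + 15 + 29 + 28 = 71
σ = (1, 3, 2, 0): (-1) + 15 + 4 + 27 = 45
σ = (2, 0, 1, 3): (-9) + 23 + 6 + 10 = 30
σ = (2, 0, 3, 1): (-9) + 23 + 14 + 20 = 48
σ = (2, 1, 0, 3): (-9) + 27 + 29 + 10 = 57
σ = (2, 1, 3, 0): (-9) + 27 + 14 + 27 = 59
σ = (2, 3, 0, 1): (-9) + 15 + 29 + 20 = 55
σ = (2, 3, 1, 0): (-9) + 15 + 6 + 27 = 39
σ = (3, 0, 1, 2): 3 + 23 + 6 + 28 = 60
σ = (3, 0, 2, 1): 3 + 23 + 4 + 20 = 50
σ = (3, 1, 0, 2): 3 + 27 + 29 + 28 = 87
σ = (3, 1, 2, 0): 3 + 27 + 4 + 27 = 61
σ = (3, 2, 0, 1): 3 + (-9) + 29 + 20 = 43
σ = (3, 2, 1, 0): 3 + (-9) + 6 + 27 = 27
Optimal value attained by: σ = (0, 1, 3, 2).
Answer: det⊕(G) = 98; verdict: NONSINGULAR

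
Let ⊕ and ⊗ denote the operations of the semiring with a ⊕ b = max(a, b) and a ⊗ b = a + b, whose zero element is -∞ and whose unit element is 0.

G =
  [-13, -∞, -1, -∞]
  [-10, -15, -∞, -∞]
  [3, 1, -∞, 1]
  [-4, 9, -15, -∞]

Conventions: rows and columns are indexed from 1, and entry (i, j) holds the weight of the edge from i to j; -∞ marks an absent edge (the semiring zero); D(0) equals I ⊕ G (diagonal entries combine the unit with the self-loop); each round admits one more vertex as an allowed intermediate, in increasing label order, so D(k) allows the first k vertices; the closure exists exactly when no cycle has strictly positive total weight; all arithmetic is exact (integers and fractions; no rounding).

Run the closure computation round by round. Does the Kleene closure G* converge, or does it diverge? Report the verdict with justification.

D(0):
  [0, -∞, -1, -∞]
  [-10, 0, -∞, -∞]
  [3, 1, 0, 1]
  [-4, 9, -15, 0]
Detection: at round 1, diagonal entry (3, 3) turns strictly positive.
Key observation: the cycle 3->1->3 has total weight 3 + (-1), which is strictly positive.
Answer: DIVERGES — positive cycle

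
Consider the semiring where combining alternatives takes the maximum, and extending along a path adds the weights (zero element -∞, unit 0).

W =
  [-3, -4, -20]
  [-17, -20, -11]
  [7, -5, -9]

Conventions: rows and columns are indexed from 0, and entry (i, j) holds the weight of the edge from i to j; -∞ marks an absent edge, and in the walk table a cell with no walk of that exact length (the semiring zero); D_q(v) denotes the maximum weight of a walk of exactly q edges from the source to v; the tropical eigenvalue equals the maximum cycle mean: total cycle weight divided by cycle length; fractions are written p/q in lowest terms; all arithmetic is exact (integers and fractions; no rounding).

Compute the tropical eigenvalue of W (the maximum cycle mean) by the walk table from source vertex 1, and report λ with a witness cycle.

q=0: [-∞, 0, -∞]
q=1: [-17, -20, -11]
q=2: [-4, -16, -20]
q=3: [-7, -8, -24]
Optimal cycle mean attained by: cycle 0->1->2->0, total (-4) + (-11) + 7, length 3.
Answer: λ = -8/3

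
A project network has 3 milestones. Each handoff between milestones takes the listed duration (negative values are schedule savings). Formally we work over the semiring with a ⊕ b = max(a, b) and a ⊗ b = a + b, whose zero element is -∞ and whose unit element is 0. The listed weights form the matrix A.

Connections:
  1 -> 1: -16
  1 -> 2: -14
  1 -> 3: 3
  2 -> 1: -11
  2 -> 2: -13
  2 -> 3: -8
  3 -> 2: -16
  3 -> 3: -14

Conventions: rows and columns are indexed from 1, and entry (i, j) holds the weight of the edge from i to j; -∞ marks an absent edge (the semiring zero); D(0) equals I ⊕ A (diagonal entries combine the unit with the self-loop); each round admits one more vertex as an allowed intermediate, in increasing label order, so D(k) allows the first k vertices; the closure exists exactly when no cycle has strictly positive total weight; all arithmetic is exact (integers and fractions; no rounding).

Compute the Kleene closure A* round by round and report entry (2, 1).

D(0):
  [0, -14, 3]
  [-11, 0, -8]
  [-∞, -16, 0]
D(1):
  [0, -14, 3]
  [-11, 0, -8]
  [-∞, -16, 0]
D(2):
  [0, -14, 3]
  [-11, 0, -8]
  [-27, -16, 0]
D(3):
  [0, -13, 3]
  [-11, 0, -8]
  [-27, -16, 0]
Answer: A*[2][1] = -11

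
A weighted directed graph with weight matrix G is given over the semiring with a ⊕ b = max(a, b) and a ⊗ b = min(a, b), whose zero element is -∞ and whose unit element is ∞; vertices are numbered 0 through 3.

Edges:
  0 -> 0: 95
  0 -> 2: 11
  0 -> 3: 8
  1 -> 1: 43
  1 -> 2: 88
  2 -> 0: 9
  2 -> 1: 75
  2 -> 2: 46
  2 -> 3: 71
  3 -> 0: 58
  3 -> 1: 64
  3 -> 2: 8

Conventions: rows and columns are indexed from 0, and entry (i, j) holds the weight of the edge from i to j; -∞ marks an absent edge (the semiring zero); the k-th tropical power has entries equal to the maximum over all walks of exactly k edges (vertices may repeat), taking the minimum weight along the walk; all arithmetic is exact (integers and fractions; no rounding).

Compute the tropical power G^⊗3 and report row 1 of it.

G^⊗2:
  [95, 11, 11, 11]
  [9, 75, 46, 71]
  [58, 64, 75, 46]
  [58, 43, 64, 8]
G^⊗3:
  [95, 11, 11, 11]
  [58, 64, 75, 46]
  [58, 75, 64, 71]
  [58, 64, 46, 64]
Answer: row 1 of G^⊗3 = [58, 64, 75, 46]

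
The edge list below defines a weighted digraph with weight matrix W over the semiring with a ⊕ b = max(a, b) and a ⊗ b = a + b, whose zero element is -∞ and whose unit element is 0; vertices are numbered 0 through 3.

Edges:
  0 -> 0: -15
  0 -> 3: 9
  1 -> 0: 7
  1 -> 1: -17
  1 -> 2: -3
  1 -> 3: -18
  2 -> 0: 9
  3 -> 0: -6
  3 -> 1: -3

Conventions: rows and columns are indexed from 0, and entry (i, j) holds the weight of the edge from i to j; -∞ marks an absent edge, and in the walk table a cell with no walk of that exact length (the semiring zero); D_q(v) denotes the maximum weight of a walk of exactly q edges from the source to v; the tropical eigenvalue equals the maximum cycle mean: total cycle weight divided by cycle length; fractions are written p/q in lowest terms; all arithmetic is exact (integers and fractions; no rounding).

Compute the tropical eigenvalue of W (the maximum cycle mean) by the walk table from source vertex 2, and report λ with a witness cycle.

q=0: [-∞, -∞, 0, -∞]
q=1: [9, -∞, -∞, -∞]
q=2: [-6, -∞, -∞, 18]
q=3: [12, 15, -∞, 3]
q=4: [22, 0, 12, 21]
Optimal cycle mean attained by: cycle 0->3->1->0, total 9 + (-3) + 7, length 3.
Answer: λ = 13/3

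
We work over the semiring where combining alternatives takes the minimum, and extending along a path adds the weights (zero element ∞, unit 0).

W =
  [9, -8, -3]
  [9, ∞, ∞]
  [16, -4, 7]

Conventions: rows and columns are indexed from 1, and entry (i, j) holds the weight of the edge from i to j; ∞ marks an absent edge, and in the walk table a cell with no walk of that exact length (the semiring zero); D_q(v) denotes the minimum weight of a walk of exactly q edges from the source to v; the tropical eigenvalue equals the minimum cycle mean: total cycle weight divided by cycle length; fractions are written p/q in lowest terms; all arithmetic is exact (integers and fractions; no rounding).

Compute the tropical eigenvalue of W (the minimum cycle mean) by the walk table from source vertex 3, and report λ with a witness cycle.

q=0: [∞, ∞, 0]
q=1: [16, -4, 7]
q=2: [5, 3, 13]
q=3: [12, -3, 2]
Optimal cycle mean attained by: cycle 1->2->1, total (-8) + 9, length 2.
Answer: λ = 1/2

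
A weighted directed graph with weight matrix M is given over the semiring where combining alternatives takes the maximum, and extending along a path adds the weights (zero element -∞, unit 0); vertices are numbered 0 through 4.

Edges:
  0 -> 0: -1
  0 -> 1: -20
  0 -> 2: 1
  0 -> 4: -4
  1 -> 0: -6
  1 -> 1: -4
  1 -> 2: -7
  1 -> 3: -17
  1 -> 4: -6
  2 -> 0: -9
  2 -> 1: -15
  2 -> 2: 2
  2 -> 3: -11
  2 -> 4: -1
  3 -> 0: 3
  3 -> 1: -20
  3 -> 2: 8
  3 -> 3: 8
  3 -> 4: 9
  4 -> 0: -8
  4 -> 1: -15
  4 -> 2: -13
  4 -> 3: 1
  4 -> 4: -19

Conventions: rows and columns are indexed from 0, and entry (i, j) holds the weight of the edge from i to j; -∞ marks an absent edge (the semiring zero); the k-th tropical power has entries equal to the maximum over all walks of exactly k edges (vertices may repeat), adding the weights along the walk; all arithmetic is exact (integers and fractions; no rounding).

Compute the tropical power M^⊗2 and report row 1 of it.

M^⊗2:
  [-2, -14, 3, -3, 0]
  [-7, -8, -5, -5, -8]
  [-7, -13, 4, 0, 1]
  [11, -6, 16, 16, 17]
  [4, -19, 9, 9, 10]
Answer: row 1 of M^⊗2 = [-7, -8, -5, -5, -8]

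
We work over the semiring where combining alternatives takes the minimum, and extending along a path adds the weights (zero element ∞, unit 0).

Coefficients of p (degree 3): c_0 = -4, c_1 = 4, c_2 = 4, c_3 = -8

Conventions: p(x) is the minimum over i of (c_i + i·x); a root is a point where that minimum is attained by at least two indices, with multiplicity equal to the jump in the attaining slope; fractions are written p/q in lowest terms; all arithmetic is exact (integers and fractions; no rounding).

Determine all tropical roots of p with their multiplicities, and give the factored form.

hull edge (i=0, c=-4) to (i=3, c=-8): slope -4/3, span 3
Factored form: p(x) = -8 ⊗ (x ⊕ 4/3) ⊗ (x ⊕ 4/3) ⊗ (x ⊕ 4/3)
Answer: roots = 4/3 (mult 3)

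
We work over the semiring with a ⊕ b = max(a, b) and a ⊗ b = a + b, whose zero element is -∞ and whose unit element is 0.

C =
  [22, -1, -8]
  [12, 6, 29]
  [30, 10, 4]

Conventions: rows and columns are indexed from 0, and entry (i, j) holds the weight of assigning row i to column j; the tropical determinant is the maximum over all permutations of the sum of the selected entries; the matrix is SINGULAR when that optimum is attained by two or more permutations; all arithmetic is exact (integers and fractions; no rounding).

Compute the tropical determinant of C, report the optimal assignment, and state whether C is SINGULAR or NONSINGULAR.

σ = (0, 1, 2): 22 + 6 + 4 = 32
σ = (0, 2, 1): 22 + 29 + 10 = 61
σ = (1, 0, 2): (-1) + 12 + 4 = 15
σ = (1, 2, 0): (-1) + 29 + 30 = 58
σ = (2, 0, 1): (-8) + 12 + 10 = 14
σ = (2, 1, 0): (-8) + 6 + 30 = 28
Optimal value attained by: σ = (0, 2, 1).
Answer: det⊕(C) = 61; verdict: NONSINGULAR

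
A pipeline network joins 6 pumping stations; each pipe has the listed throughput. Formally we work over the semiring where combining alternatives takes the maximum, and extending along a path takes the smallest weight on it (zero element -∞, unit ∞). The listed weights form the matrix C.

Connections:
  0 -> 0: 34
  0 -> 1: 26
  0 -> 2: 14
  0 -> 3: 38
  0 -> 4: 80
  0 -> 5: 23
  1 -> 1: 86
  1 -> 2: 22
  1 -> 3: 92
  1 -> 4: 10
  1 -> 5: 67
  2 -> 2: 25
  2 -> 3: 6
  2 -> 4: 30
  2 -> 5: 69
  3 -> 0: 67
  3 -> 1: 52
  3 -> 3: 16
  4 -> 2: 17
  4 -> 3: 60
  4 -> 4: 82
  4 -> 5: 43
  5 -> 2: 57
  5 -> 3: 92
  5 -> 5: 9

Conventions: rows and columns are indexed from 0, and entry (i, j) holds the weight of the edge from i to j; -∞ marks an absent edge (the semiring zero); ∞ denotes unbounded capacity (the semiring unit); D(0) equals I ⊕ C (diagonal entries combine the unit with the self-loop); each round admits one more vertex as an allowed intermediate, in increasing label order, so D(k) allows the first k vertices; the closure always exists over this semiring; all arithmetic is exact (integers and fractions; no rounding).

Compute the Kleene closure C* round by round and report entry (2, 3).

D(0):
  [∞, 26, 14, 38, 80, 23]
  [-∞, ∞, 22, 92, 10, 67]
  [-∞, -∞, ∞, 6, 30, 69]
  [67, 52, -∞, ∞, -∞, -∞]
  [-∞, -∞, 17, 60, ∞, 43]
  [-∞, -∞, 57, 92, -∞, ∞]
D(1):
  [∞, 26, 14, 38, 80, 23]
  [-∞, ∞, 22, 92, 10, 67]
  [-∞, -∞, ∞, 6, 30, 69]
  [67, 52, 14, ∞, 67, 23]
  [-∞, -∞, 17, 60, ∞, 43]
  [-∞, -∞, 57, 92, -∞, ∞]
D(2):
  [∞, 26, 22, 38, 80, 26]
  [-∞, ∞, 22, 92, 10, 67]
  [-∞, -∞, ∞, 6, 30, 69]
  [67, 52, 22, ∞, 67, 52]
  [-∞, -∞, 17, 60, ∞, 43]
  [-∞, -∞, 57, 92, -∞, ∞]
D(3):
  [∞, 26, 22, 38, 80, 26]
  [-∞, ∞, 22, 92, 22, 67]
  [-∞, -∞, ∞, 6, 30, 69]
  [67, 52, 22, ∞, 67, 52]
  [-∞, -∞, 17, 60, ∞, 43]
  [-∞, -∞, 57, 92, 30, ∞]
D(4):
  [∞, 38, 22, 38, 80, 38]
  [67, ∞, 22, 92, 67, 67]
  [6, 6, ∞, 6, 30, 69]
  [67, 52, 22, ∞, 67, 52]
  [60, 52, 22, 60, ∞, 52]
  [67, 52, 57, 92, 67, ∞]
D(5):
  [∞, 52, 22, 60, 80, 52]
  [67, ∞, 22, 92, 67, 67]
  [30, 30, ∞, 30, 30, 69]
  [67, 52, 22, ∞, 67, 52]
  [60, 52, 22, 60, ∞, 52]
  [67, 52, 57, 92, 67, ∞]
D(6):
  [∞, 52, 52, 60, 80, 52]
  [67, ∞, 57, 92, 67, 67]
  [67, 52, ∞, 69, 67, 69]
  [67, 52, 52, ∞, 67, 52]
  [60, 52, 52, 60, ∞, 52]
  [67, 52, 57, 92, 67, ∞]
Answer: C*[2][3] = 69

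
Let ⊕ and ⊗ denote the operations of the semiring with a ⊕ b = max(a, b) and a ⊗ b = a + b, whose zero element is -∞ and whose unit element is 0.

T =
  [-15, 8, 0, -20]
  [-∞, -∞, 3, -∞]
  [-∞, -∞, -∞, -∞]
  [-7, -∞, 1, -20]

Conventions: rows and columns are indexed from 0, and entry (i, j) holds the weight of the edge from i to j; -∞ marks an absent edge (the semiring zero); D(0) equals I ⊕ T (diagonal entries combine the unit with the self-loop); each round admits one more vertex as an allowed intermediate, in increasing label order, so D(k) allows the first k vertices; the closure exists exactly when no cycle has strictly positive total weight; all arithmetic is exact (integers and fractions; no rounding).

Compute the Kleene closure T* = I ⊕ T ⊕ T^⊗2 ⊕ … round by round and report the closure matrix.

D(0):
  [0, 8, 0, -20]
  [-∞, 0, 3, -∞]
  [-∞, -∞, 0, -∞]
  [-7, -∞, 1, 0]
D(1):
  [0, 8, 0, -20]
  [-∞, 0, 3, -∞]
  [-∞, -∞, 0, -∞]
  [-7, 1, 1, 0]
D(2):
  [0, 8, 11, -20]
  [-∞, 0, 3, -∞]
  [-∞, -∞, 0, -∞]
  [-7, 1, 4, 0]
D(3):
  [0, 8, 11, -20]
  [-∞, 0, 3, -∞]
  [-∞, -∞, 0, -∞]
  [-7, 1, 4, 0]
D(4):
  [0, 8, 11, -20]
  [-∞, 0, 3, -∞]
  [-∞, -∞, 0, -∞]
  [-7, 1, 4, 0]
Answer: T* = [[0, 8, 11, -20], [-∞, 0, 3, -∞], [-∞, -∞, 0, -∞], [-7, 1, 4, 0]]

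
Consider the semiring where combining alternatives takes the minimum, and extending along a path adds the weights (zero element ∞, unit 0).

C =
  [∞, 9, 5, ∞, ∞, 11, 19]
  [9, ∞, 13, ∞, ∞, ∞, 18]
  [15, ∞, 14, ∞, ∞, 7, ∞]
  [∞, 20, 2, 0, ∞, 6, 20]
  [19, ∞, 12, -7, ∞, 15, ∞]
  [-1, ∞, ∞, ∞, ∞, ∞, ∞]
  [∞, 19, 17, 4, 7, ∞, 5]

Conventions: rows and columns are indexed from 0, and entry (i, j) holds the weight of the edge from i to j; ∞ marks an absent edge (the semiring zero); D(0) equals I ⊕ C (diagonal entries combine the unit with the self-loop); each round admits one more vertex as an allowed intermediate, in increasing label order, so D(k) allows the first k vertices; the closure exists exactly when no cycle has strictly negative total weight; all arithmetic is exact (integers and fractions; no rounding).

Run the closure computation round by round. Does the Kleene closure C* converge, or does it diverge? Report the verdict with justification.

D(0):
  [0, 9, 5, ∞, ∞, 11, 19]
  [9, 0, 13, ∞, ∞, ∞, 18]
  [15, ∞, 0, ∞, ∞, 7, ∞]
  [∞, 20, 2, 0, ∞, 6, 20]
  [19, ∞, 12, -7, 0, 15, ∞]
  [-1, ∞, ∞, ∞, ∞, 0, ∞]
  [∞, 19, 17, 4, 7, ∞, 0]
D(1):
  [0, 9, 5, ∞, ∞, 11, 19]
  [9, 0, 13, ∞, ∞, 20, 18]
  [15, 24, 0, ∞, ∞, 7, 34]
  [∞, 20, 2, 0, ∞, 6, 20]
  [19, 28, 12, -7, 0, 15, 38]
  [-1, 8, 4, ∞, ∞, 0, 18]
  [∞, 19, 17, 4, 7, ∞, 0]
D(2):
  [0, 9, 5, ∞, ∞, 11, 19]
  [9, 0, 13, ∞, ∞, 20, 18]
  [15, 24, 0, ∞, ∞, 7, 34]
  [29, 20, 2, 0, ∞, 6, 20]
  [19, 28, 12, -7, 0, 15, 38]
  [-1, 8, 4, ∞, ∞, 0, 18]
  [28, 19, 17, 4, 7, 39, 0]
D(3):
  [0, 9, 5, ∞, ∞, 11, 19]
  [9, 0, 13, ∞, ∞, 20, 18]
  [15, 24, 0, ∞, ∞, 7, 34]
  [17, 20, 2, 0, ∞, 6, 20]
  [19, 28, 12, -7, 0, 15, 38]
  [-1, 8, 4, ∞, ∞, 0, 18]
  [28, 19, 17, 4, 7, 24, 0]
D(4):
  [0, 9, 5, ∞, ∞, 11, 19]
  [9, 0, 13, ∞, ∞, 20, 18]
  [15, 24, 0, ∞, ∞, 7, 34]
  [17, 20, 2, 0, ∞, 6, 20]
  [10, 13, -5, -7, 0, -1, 13]
  [-1, 8, 4, ∞, ∞, 0, 18]
  [21, 19, 6, 4, 7, 10, 0]
D(5):
  [0, 9, 5, ∞, ∞, 11, 19]
  [9, 0, 13, ∞, ∞, 20, 18]
  [15, 24, 0, ∞, ∞, 7, 34]
  [17, 20, 2, 0, ∞, 6, 20]
  [10, 13, -5, -7, 0, -1, 13]
  [-1, 8, 4, ∞, ∞, 0, 18]
  [17, 19, 2, 0, 7, 6, 0]
D(6):
  [0, 9, 5, ∞, ∞, 11, 19]
  [9, 0, 13, ∞, ∞, 20, 18]
  [6, 15, 0, ∞, ∞, 7, 25]
  [5, 14, 2, 0, ∞, 6, 20]
  [-2, 7, -5, -7, 0, -1, 13]
  [-1, 8, 4, ∞, ∞, 0, 18]
  [5, 14, 2, 0, 7, 6, 0]
D(7):
  [0, 9, 5, 19, 26, 11, 19]
  [9, 0, 13, 18, 25, 20, 18]
  [6, 15, 0, 25, 32, 7, 25]
  [5, 14, 2, 0, 27, 6, 20]
  [-2, 7, -5, -7, 0, -1, 13]
  [-1, 8, 4, 18, 25, 0, 18]
  [5, 14, 2, 0, 7, 6, 0]
Key observation: every diagonal entry stays at the unit through all rounds, so no improving cycle exists.
Answer: CONVERGES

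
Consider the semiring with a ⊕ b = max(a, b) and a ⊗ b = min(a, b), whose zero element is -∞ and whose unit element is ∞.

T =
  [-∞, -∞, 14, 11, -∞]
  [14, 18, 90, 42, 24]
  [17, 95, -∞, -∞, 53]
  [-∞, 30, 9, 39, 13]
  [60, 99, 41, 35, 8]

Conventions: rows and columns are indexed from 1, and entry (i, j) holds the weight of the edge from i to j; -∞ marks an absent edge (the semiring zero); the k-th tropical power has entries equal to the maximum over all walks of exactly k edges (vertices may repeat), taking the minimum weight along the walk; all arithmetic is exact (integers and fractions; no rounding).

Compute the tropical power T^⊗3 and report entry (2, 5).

T^⊗2:
  [14, 14, 9, 11, 14]
  [24, 90, 24, 39, 53]
  [53, 53, 90, 42, 24]
  [14, 30, 30, 39, 24]
  [17, 41, 90, 42, 41]
T^⊗3:
  [14, 14, 14, 14, 14]
  [53, 53, 90, 42, 24]
  [24, 90, 53, 42, 53]
  [24, 30, 30, 39, 30]
  [41, 90, 41, 41, 53]
Key observation: the optimum is the walk 2->3->2->5, with weight 90 min 95 min 24 = 24.
Optimal value attained by: walk 2->3->2->5.
Answer: (T^⊗3)[2][5] = 24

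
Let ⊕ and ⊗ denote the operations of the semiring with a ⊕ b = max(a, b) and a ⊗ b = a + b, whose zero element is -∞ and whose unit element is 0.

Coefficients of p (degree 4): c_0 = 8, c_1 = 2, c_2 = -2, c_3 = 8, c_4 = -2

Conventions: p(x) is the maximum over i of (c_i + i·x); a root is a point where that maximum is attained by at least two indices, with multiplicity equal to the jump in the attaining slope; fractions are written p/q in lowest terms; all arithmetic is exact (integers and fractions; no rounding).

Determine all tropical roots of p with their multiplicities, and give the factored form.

hull edge (i=0, c=8) to (i=3, c=8): slope 0, span 3
hull edge (i=3, c=8) to (i=4, c=-2): slope -10, span 1
Factored form: p(x) = -2 ⊗ (x ⊕ 0) ⊗ (x ⊕ 0) ⊗ (x ⊕ 0) ⊗ (x ⊕ 10)
Answer: roots = 0 (mult 3), 10 (mult 1)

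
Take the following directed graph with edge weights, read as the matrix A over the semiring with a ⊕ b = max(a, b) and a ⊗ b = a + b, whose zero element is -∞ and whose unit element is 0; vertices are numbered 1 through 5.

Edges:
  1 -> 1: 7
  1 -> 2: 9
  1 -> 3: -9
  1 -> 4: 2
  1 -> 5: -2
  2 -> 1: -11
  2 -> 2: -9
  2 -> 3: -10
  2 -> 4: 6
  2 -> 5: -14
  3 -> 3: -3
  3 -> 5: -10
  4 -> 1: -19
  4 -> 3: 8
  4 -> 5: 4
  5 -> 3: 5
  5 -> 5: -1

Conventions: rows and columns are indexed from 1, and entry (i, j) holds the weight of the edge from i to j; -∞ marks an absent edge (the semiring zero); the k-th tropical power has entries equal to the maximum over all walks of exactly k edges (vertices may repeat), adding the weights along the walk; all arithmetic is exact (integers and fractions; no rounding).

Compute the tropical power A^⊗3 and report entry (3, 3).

A^⊗2:
  [14, 16, 10, 15, 6]
  [-4, -2, 14, -3, 10]
  [-∞, -∞, -5, -∞, -11]
  [-12, -10, 9, -17, 3]
  [-∞, -∞, 4, -∞, -2]
A^⊗3:
  [21, 23, 23, 22, 19]
  [3, 5, 15, 4, 9]
  [-∞, -∞, -6, -∞, -12]
  [-5, -3, 8, -4, 2]
  [-∞, -∞, 3, -∞, -3]
Key observation: the optimum is the walk 3->5->5->3, with weight (-10) + (-1) + 5 = -6.
Optimal value attained by: walk 3->5->5->3.
Answer: (A^⊗3)[3][3] = -6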